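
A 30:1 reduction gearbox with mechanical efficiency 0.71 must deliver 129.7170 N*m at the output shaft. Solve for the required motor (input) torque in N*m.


tau_in = tau_out / (N * eta) = 129.7170 / (30 * 0.71) = 6.0900

6.0900 N*m


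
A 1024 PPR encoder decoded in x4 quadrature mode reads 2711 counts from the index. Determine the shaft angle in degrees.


angle = counts * 360 / (PPR*4) = 2711 * 360 / 4096 = 238.2715

238.2715 degrees


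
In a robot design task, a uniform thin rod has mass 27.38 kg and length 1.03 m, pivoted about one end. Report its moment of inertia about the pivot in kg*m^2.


I = (1/3)*m*L^2 = (1/3)*27.38*1.03^2 = 9.6825

9.6825 kg*m^2


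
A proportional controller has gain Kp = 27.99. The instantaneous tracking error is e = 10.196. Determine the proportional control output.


u_P = Kp * e = 27.99 * 10.196 = 285.3860

285.3860


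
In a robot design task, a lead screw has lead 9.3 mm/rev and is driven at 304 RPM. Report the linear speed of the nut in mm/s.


v = lead * (RPM/60) = 9.3*304/60 = 47.1200

47.1200 mm/s


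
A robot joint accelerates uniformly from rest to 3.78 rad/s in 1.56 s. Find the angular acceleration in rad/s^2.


alpha = delta_omega / t = 3.78 / 1.56 = 2.4231

2.4231 rad/s^2


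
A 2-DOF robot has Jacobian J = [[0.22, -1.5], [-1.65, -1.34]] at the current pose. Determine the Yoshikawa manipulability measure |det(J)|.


det(J) = 0.22*-1.34 - (-1.5)*(-1.65) = -2.7698
|det(J)| = 2.7698

2.7698


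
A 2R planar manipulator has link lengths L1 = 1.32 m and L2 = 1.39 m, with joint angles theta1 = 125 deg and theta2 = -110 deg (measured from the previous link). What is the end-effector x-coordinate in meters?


x = L1*cos(th1) + L2*cos(th1+th2) = 1.32*cos(125 deg) + 1.39*cos(15 deg) = 0.5855

0.5855 m


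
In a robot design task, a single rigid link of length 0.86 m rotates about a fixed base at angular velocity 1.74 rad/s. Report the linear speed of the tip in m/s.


v = L*omega = 0.86 * 1.74 = 1.4964

1.4964 m/s


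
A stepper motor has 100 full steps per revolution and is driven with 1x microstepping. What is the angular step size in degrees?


step = 360/(100*1) = 360/100 = 3.6000

3.6000 degrees


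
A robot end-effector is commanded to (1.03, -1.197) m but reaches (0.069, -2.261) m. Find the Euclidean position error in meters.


dx = 0.069 - (1.03) = -0.9610, dy = -2.261 - (-1.197) = -1.0640
err = sqrt(0.923521 + 1.132096) = 1.4337

1.4337 m


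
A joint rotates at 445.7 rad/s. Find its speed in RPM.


RPM = 445.7 * 60/(2*pi) = 4256.1215

4256.1215 RPM


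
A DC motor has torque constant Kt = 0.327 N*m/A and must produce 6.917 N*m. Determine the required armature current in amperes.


I = tau / Kt = 6.917/0.327 = 21.1529

21.1529 A


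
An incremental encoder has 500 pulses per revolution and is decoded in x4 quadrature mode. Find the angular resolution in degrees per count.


resolution = 360 / (PPR * 4) = 360 / 2000 = 0.1800

0.1800 degrees


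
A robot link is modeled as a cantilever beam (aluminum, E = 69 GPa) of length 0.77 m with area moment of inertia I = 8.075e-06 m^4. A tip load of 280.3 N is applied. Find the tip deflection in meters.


delta = F*L^3/(3*E*I) = 280.3*0.77^3/(3*6.900e+10*8.075e-06)
      = 127.9661999/1671525 = 7.6557e-05

7.6557e-05 m


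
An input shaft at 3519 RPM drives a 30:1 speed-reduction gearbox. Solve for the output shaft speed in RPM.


omega_out = omega_in / N = 3519 / 30 = 117.3000

117.3000 RPM


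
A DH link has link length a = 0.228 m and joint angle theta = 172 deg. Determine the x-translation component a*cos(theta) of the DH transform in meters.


a*cos(theta) = 0.228*cos(172 deg) = -0.2258

-0.2258 m


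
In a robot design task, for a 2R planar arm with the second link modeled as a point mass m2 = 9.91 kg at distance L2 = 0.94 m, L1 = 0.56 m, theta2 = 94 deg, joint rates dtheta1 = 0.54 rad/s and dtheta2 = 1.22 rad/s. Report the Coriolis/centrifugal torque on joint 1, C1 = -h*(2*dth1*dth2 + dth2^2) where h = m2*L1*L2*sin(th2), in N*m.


h = m2*L1*L2*sin(th2) = 9.91*0.56*0.94*sin(94 deg) = 5.203917
C1 = -h*(2*0.54*1.22 + 1.22^2) = -5.203917*2.8060 = -14.6022

-14.6022 N*m


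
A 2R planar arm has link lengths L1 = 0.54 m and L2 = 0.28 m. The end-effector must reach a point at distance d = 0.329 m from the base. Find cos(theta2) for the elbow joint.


cos(th2) = (d^2 - L1^2 - L2^2)/(2*L1*L2) = (0.329^2 - 0.54^2 - 0.28^2)/(2*0.54*0.28) = -0.8656

-0.8656


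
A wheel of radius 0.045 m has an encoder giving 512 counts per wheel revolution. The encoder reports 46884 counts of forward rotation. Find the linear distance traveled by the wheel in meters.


revs = 46884/512 = 91.570312
d = revs * 2*pi*r = 91.570312 * 2*pi*0.045 = 25.8909

25.8909 m


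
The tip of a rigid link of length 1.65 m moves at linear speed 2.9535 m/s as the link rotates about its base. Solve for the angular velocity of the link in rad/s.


omega = v / L = 2.9535 / 1.65 = 1.7900

1.7900 rad/s


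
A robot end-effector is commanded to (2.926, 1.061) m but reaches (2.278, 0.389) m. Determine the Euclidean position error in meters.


dx = 2.278 - (2.926) = -0.6480, dy = 0.389 - (1.061) = -0.6720
err = sqrt(0.419904 + 0.451584) = 0.9335

0.9335 m


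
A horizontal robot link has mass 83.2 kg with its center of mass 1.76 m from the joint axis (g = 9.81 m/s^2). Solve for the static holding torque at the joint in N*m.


tau = m*g*L = 83.2 * 9.81 * 1.76 = 1436.4979

1436.4979 N*m


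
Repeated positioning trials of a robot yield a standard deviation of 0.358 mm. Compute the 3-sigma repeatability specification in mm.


repeatability = 3*sigma = 3*0.358 = 1.0740

1.0740 mm


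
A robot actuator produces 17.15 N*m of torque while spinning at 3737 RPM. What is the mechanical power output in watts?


omega = 3737 * 2*pi/60 = 391.337725 rad/s
P = tau * omega = 17.15 * 391.337725 = 6711.4420

6711.4420 W


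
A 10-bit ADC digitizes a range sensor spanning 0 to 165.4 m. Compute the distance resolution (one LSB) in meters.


res = range / 2^n = 165.4/2^10 = 165.4/1024 = 0.1615

0.1615 m


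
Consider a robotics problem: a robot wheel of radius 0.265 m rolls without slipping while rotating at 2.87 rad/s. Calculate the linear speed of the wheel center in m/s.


v = omega * r = 2.87 * 0.265 = 0.7606

0.7606 m/s


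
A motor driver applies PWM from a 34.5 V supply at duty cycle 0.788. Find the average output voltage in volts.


V_avg = V_supply * D = 34.5*0.788 = 27.1860

27.1860 V


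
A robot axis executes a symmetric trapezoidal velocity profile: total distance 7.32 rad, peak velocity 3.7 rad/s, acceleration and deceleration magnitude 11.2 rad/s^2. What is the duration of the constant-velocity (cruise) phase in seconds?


t_acc = v/a = 0.330357 s, d_acc = v^2/(2a) = 0.611161 rad each
d_cruise = 7.32 - 2*0.611161 = 6.097678 rad
t_cruise = d_cruise/v = 6.097678/3.7 = 1.6480

1.6480 s


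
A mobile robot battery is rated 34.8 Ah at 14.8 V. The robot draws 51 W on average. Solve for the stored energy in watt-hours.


E = capacity * V = 34.8*14.8 = 515.0400

515.0400 Wh


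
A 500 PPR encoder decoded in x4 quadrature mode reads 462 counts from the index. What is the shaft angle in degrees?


angle = counts * 360 / (PPR*4) = 462 * 360 / 2000 = 83.1600

83.1600 degrees


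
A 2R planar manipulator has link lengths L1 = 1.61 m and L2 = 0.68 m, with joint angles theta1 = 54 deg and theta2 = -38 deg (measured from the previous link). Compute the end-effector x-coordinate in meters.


x = L1*cos(th1) + L2*cos(th1+th2) = 1.61*cos(54 deg) + 0.68*cos(16 deg) = 1.6000

1.6000 m


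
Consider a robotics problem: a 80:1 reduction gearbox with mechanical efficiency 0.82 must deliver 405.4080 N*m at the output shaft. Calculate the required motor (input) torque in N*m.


tau_in = tau_out / (N * eta) = 405.4080 / (80 * 0.82) = 6.1800

6.1800 N*m


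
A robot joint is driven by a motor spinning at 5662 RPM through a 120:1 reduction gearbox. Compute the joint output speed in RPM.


omega_joint = omega_motor / N = 5662 / 120 = 47.1833

47.1833 RPM


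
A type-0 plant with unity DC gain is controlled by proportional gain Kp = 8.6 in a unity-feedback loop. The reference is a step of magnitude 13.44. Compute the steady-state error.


e_ss = R/(1 + Kp) = 13.44/(1 + 8.6) = 13.44/9.6000 = 1.4000

1.4000


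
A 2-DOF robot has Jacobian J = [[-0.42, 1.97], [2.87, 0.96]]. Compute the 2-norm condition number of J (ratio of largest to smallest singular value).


JJ^T eigenvalues: trace(JJ^T) = 13.2158, det(JJ^T) = det(J)^2 = 36.68846041
s_max^2 = (13.2158 + sqrt(27.90352800))/2 = 9.24908950
s_min^2 = (13.2158 - sqrt(27.90352800))/2 = 3.96671050
kappa = s_max/s_min = sqrt(9.24908950/3.96671050) = 1.5270

1.5270


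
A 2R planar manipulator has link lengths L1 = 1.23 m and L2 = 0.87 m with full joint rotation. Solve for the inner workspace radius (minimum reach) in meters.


r_min = |L1 - L2| = |1.23 - 0.87| = 0.3600

0.3600 m


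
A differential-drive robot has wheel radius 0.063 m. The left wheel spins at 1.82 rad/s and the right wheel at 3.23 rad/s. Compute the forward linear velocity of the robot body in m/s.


v = r*(wR + wL)/2 = 0.063*(3.23 + 1.82)/2 = 0.1591

0.1591 m/s


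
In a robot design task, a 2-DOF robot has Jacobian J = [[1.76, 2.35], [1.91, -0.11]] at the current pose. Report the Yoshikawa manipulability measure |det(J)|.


det(J) = 1.76*-0.11 - (2.35)*(1.91) = -4.6821
|det(J)| = 4.6821

4.6821


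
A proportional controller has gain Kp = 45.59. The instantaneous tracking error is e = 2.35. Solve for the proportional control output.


u_P = Kp * e = 45.59 * 2.35 = 107.1365

107.1365


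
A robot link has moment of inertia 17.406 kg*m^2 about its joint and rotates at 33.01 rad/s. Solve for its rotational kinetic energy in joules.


KE = (1/2)*I*omega^2 = 0.5*17.406*33.01^2 = 9483.3119

9483.3119 J


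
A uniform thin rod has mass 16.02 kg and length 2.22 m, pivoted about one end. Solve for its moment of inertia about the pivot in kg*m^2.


I = (1/3)*m*L^2 = (1/3)*16.02*2.22^2 = 26.3177

26.3177 kg*m^2


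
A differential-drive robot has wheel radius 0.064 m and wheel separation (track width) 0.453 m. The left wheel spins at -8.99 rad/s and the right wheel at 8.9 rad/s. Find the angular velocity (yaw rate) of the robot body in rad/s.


omega = r*(wR - wL)/L = 0.064*(8.9 - (-8.99))/0.453 = 2.5275

2.5275 rad/s


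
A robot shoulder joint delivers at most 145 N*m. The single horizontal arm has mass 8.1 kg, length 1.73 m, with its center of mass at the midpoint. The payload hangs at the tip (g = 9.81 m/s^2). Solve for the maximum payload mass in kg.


tau_arm = m_arm*g*(L/2) = 8.1*9.81*1.73/2 = 68.7338 N*m
tau_payload = tau_max - tau_arm = 145 - 68.7338 = 76.2662
m_payload = tau_payload / (g*L) = 76.2662 / (9.81*1.73) = 4.4938

4.4938 kg


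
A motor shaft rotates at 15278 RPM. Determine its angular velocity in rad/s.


omega = 15278 * 2*pi/60 = 1599.9084

1599.9084 rad/s


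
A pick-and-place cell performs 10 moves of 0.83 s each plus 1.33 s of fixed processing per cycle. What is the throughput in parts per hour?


T_cycle = 10*0.83 + 1.33 = 9.6300 s
rate = 3600/T = 373.8318

373.8318 parts/hour


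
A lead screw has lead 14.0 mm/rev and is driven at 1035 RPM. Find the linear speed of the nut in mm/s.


v = lead * (RPM/60) = 14.0*1035/60 = 241.5000

241.5000 mm/s


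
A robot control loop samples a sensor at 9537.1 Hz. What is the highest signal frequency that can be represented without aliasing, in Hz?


f_max = f_s/2 = 9537.1/2 = 4768.5500

4768.5500 Hz


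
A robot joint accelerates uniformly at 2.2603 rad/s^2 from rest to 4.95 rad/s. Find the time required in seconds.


t = delta_omega / alpha = 4.95 / 2.2603 = 2.1900

2.1900 s


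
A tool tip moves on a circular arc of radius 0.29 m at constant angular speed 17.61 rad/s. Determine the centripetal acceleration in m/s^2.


a_c = omega^2 * r = 17.61^2 * 0.29 = 89.9325

89.9325 m/s^2


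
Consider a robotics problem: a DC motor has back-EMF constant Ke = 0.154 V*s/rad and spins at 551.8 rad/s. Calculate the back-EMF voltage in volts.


V_emf = Ke * omega = 0.154*551.8 = 84.9772

84.9772 V


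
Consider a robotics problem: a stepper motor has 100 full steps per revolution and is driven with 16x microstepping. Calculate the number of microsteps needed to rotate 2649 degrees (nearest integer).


step_size = 360/(100*16) = 360/1600 = 0.225000 deg
n = 2649/(360/1600) = 2649*1600/360 = 11773.3333 -> 11773

11773 steps


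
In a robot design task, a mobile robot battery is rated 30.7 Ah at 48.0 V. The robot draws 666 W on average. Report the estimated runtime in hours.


E = 30.7*48.0 = 1473.6000 Wh
t = E/P = 1473.6000/666 = 2.2126

2.2126 hours


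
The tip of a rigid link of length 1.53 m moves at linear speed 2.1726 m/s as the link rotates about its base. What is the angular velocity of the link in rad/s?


omega = v / L = 2.1726 / 1.53 = 1.4200

1.4200 rad/s


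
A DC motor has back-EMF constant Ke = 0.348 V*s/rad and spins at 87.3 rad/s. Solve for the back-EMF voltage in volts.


V_emf = Ke * omega = 0.348*87.3 = 30.3804

30.3804 V


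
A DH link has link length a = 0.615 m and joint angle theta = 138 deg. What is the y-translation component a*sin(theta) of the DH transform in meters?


a*sin(theta) = 0.615*sin(138 deg) = 0.4115

0.4115 m


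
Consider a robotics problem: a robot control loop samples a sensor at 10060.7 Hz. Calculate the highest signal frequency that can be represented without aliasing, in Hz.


f_max = f_s/2 = 10060.7/2 = 5030.3500

5030.3500 Hz


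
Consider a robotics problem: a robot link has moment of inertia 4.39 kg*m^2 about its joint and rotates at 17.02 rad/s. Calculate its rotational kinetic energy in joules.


KE = (1/2)*I*omega^2 = 0.5*4.39*17.02^2 = 635.8485

635.8485 J


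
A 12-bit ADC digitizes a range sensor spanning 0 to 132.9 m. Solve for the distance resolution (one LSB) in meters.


res = range / 2^n = 132.9/2^12 = 132.9/4096 = 0.0324

0.0324 m


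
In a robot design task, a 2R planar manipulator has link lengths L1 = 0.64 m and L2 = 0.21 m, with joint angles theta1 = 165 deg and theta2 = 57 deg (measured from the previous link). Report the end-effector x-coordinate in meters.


x = L1*cos(th1) + L2*cos(th1+th2) = 0.64*cos(165 deg) + 0.21*cos(222 deg) = -0.7743

-0.7743 m


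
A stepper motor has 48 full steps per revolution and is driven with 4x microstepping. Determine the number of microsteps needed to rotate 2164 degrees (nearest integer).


step_size = 360/(48*4) = 360/192 = 1.875000 deg
n = 2164/(360/192) = 2164*192/360 = 1154.1333 -> 1154

1154 steps


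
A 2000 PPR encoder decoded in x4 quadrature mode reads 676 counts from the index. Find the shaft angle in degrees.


angle = counts * 360 / (PPR*4) = 676 * 360 / 8000 = 30.4200

30.4200 degrees


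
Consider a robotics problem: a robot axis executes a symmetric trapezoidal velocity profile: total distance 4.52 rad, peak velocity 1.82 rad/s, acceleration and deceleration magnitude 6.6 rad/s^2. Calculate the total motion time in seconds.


t_acc = v/a = 1.82/6.6 = 0.275758 s
d_acc = v^2/(2a) = 0.250939 rad (each ramp)
d_cruise = 4.52 - 2*0.250939 = 4.018122 rad
t_cruise = 4.018122/1.82 = 2.207759 s
t_total = 2*0.275758 + 2.207759 = 2.7593

2.7593 s


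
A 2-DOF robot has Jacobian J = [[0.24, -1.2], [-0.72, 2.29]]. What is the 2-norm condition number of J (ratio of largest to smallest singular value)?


JJ^T eigenvalues: trace(JJ^T) = 7.2601, det(JJ^T) = det(J)^2 = 0.09884736
s_max^2 = (7.2601 + sqrt(52.31366257))/2 = 7.24645922
s_min^2 = (7.2601 - sqrt(52.31366257))/2 = 0.01364078
kappa = s_max/s_min = sqrt(7.24645922/0.01364078) = 23.0485

23.0485


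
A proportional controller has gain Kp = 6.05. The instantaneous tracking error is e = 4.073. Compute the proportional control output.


u_P = Kp * e = 6.05 * 4.073 = 24.6417

24.6417


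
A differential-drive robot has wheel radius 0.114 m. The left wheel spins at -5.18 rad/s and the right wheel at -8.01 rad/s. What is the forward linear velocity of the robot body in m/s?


v = r*(wR + wL)/2 = 0.114*(-8.01 + -5.18)/2 = -0.7518

-0.7518 m/s


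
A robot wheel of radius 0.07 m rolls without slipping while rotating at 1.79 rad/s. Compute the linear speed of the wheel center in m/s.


v = omega * r = 1.79 * 0.07 = 0.1253

0.1253 m/s


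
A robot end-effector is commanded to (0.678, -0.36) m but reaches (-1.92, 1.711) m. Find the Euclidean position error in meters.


dx = -1.92 - (0.678) = -2.5980, dy = 1.711 - (-0.36) = 2.0710
err = sqrt(6.749604 + 4.289041) = 3.3224

3.3224 m


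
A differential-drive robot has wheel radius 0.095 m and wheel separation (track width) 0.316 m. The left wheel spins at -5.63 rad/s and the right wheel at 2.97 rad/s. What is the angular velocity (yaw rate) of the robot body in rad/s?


omega = r*(wR - wL)/L = 0.095*(2.97 - (-5.63))/0.316 = 2.5854

2.5854 rad/s


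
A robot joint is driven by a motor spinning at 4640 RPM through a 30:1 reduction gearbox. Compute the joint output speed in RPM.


omega_joint = omega_motor / N = 4640 / 30 = 154.6667

154.6667 RPM


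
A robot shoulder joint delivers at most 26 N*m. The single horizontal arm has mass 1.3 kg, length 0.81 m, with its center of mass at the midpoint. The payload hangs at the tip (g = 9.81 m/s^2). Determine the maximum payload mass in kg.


tau_arm = m_arm*g*(L/2) = 1.3*9.81*0.81/2 = 5.1650 N*m
tau_payload = tau_max - tau_arm = 26 - 5.1650 = 20.8350
m_payload = tau_payload / (g*L) = 20.8350 / (9.81*0.81) = 2.6220

2.6220 kg


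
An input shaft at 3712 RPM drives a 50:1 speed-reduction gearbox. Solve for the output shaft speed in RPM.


omega_out = omega_in / N = 3712 / 50 = 74.2400

74.2400 RPM


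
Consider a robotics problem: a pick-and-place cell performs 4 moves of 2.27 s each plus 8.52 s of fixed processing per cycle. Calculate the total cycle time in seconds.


T = 4*2.27 + 8.52 = 17.6000

17.6000 s


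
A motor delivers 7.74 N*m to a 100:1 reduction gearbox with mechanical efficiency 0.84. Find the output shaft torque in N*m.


tau_out = tau_in * N * eta = 7.74 * 100 * 0.84 = 650.1600

650.1600 N*m


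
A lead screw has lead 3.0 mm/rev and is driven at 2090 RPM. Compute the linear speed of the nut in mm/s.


v = lead * (RPM/60) = 3.0*2090/60 = 104.5000

104.5000 mm/s


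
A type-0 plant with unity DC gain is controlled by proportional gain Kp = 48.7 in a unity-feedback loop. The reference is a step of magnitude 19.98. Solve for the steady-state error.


e_ss = R/(1 + Kp) = 19.98/(1 + 48.7) = 19.98/49.7000 = 0.4020

0.4020


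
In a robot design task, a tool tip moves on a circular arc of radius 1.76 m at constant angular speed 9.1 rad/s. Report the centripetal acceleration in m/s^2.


a_c = omega^2 * r = 9.1^2 * 1.76 = 145.7456

145.7456 m/s^2


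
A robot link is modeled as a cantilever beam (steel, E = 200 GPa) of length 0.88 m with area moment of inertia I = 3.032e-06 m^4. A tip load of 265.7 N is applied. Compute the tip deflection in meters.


delta = F*L^3/(3*E*I) = 265.7*0.88^3/(3*2.000e+11*3.032e-06)
      = 181.0671104/1819200 = 9.9531e-05

9.9531e-05 m


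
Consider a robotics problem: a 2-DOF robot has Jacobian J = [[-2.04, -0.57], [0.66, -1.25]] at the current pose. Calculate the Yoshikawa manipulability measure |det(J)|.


det(J) = -2.04*-1.25 - (-0.57)*(0.66) = 2.9262
|det(J)| = 2.9262

2.9262


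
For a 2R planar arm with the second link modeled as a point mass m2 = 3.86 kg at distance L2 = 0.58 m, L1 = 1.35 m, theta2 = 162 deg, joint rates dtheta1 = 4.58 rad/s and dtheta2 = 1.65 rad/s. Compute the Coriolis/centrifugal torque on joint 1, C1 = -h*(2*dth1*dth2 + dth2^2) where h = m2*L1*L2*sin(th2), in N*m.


h = m2*L1*L2*sin(th2) = 3.86*1.35*0.58*sin(162 deg) = 0.933967
C1 = -h*(2*4.58*1.65 + 1.65^2) = -0.933967*17.8365 = -16.6587

-16.6587 N*m


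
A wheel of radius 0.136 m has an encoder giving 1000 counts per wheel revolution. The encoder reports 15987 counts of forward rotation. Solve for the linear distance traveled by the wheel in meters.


revs = 15987/1000 = 15.987000
d = revs * 2*pi*r = 15.987000 * 2*pi*0.136 = 13.6611

13.6611 m


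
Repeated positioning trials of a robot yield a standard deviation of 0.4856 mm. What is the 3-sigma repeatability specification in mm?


repeatability = 3*sigma = 3*0.4856 = 1.4568

1.4568 mm


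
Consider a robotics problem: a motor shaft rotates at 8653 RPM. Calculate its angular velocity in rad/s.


omega = 8653 * 2*pi/60 = 906.1400

906.1400 rad/s


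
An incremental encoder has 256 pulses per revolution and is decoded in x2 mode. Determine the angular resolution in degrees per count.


resolution = 360 / (PPR * 2) = 360 / 512 = 0.7031

0.7031 degrees


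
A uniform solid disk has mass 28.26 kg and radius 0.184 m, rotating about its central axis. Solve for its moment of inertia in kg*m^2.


I = (1/2)*m*R^2 = 0.5*28.26*0.184^2 = 0.4784

0.4784 kg*m^2


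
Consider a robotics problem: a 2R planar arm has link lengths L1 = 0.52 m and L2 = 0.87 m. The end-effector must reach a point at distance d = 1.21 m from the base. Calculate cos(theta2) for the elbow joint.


cos(th2) = (d^2 - L1^2 - L2^2)/(2*L1*L2) = (1.21^2 - 0.52^2 - 0.87^2)/(2*0.52*0.87) = 0.4828

0.4828


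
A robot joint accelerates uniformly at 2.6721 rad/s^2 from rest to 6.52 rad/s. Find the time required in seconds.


t = delta_omega / alpha = 6.52 / 2.6721 = 2.4400

2.4400 s


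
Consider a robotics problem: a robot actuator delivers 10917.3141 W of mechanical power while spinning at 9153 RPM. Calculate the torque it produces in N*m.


omega = 9153 * 2*pi/60 = 958.499919 rad/s
tau = P / omega = 10917.3141 / 958.499919 = 11.3900

11.3900 N*m


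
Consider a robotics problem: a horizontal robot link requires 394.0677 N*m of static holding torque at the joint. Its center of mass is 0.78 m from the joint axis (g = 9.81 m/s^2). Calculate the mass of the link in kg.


m = tau / (g*L) = 394.0677 / (9.81 * 0.78) = 51.5000

51.5000 kg


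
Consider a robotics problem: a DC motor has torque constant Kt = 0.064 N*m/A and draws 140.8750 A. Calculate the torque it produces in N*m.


tau = Kt * I = 0.064*140.8750 = 9.0160

9.0160 N*m


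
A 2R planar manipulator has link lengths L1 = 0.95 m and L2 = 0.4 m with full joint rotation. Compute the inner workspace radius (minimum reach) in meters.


r_min = |L1 - L2| = |0.95 - 0.4| = 0.5500

0.5500 m


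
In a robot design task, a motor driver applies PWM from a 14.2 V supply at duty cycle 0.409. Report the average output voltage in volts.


V_avg = V_supply * D = 14.2*0.409 = 5.8078

5.8078 V


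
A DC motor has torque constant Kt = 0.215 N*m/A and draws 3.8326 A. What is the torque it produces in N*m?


tau = Kt * I = 0.215*3.8326 = 0.8240

0.8240 N*m


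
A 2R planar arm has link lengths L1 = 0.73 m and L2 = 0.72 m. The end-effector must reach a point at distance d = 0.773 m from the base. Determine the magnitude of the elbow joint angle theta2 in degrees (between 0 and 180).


cos(th2) = (d^2 - L1^2 - L2^2)/(2*L1*L2) = (0.773^2 - 0.73^2 - 0.72^2)/(2*0.73*0.72) = -0.43166952
th2 = acos(-0.43166952) = 115.5736 deg

115.5736 degrees


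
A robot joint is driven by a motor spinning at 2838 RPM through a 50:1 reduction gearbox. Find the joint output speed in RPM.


omega_joint = omega_motor / N = 2838 / 50 = 56.7600

56.7600 RPM


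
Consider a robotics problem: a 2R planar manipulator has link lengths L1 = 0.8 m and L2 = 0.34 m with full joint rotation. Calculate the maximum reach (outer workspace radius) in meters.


r_max = L1 + L2 = 0.8 + 0.34 = 1.1400

1.1400 m


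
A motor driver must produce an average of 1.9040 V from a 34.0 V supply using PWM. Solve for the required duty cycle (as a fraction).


D = V_avg/V_supply = 1.9040/34.0 = 0.0560

0.0560


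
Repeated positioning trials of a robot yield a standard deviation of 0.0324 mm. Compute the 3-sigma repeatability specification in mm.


repeatability = 3*sigma = 3*0.0324 = 0.0972

0.0972 mm


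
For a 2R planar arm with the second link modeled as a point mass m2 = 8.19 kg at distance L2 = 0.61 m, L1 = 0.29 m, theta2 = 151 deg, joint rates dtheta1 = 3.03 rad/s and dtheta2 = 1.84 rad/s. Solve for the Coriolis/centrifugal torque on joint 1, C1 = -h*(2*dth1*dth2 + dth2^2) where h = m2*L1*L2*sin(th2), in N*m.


h = m2*L1*L2*sin(th2) = 8.19*0.29*0.61*sin(151 deg) = 0.702398
C1 = -h*(2*3.03*1.84 + 1.84^2) = -0.702398*14.5360 = -10.2101

-10.2101 N*m


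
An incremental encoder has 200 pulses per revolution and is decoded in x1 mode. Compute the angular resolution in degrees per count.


resolution = 360 / (PPR * 1) = 360 / 200 = 1.8000

1.8000 degrees


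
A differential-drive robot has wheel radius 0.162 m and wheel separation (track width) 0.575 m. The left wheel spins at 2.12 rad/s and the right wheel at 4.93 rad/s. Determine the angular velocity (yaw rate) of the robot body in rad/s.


omega = r*(wR - wL)/L = 0.162*(4.93 - (2.12))/0.575 = 0.7917

0.7917 rad/s


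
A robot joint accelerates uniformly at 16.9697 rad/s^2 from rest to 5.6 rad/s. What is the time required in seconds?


t = delta_omega / alpha = 5.6 / 16.9697 = 0.3300

0.3300 s


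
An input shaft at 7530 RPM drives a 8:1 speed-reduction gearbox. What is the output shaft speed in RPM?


omega_out = omega_in / N = 7530 / 8 = 941.2500

941.2500 RPM


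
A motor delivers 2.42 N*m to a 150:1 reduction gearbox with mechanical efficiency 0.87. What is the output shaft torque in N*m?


tau_out = tau_in * N * eta = 2.42 * 150 * 0.87 = 315.8100

315.8100 N*m


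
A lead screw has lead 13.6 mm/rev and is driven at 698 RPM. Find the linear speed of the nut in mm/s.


v = lead * (RPM/60) = 13.6*698/60 = 158.2133

158.2133 mm/s


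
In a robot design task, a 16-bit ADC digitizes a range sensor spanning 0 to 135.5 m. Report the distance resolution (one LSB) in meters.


res = range / 2^n = 135.5/2^16 = 135.5/65536 = 0.0021

0.0021 m


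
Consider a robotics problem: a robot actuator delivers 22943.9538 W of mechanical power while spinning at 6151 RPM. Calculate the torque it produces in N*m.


omega = 6151 * 2*pi/60 = 644.131214 rad/s
tau = P / omega = 22943.9538 / 644.131214 = 35.6200

35.6200 N*m


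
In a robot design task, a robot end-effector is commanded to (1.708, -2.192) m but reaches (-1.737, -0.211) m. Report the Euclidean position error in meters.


dx = -1.737 - (1.708) = -3.4450, dy = -0.211 - (-2.192) = 1.9810
err = sqrt(11.868025 + 3.924361) = 3.9740

3.9740 m


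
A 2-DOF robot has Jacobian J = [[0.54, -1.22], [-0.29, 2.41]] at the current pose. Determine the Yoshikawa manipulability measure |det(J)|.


det(J) = 0.54*2.41 - (-1.22)*(-0.29) = 0.9476
|det(J)| = 0.9476

0.9476


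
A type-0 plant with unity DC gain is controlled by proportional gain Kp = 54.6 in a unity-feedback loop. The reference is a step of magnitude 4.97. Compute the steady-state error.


e_ss = R/(1 + Kp) = 4.97/(1 + 54.6) = 4.97/55.6000 = 0.0894

0.0894


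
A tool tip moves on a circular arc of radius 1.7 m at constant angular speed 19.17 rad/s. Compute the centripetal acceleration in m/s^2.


a_c = omega^2 * r = 19.17^2 * 1.7 = 624.7311

624.7311 m/s^2


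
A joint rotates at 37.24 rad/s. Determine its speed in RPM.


RPM = 37.24 * 60/(2*pi) = 355.6158

355.6158 RPM


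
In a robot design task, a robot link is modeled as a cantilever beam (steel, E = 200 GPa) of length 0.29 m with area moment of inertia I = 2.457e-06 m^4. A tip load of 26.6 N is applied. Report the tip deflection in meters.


delta = F*L^3/(3*E*I) = 26.6*0.29^3/(3*2.000e+11*2.457e-06)
      = 0.6487474/1474200 = 4.4007e-07

4.4007e-07 m


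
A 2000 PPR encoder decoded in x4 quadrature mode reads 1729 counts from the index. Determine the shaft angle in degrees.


angle = counts * 360 / (PPR*4) = 1729 * 360 / 8000 = 77.8050

77.8050 degrees


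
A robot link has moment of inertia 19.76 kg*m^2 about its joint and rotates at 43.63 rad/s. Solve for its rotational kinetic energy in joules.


KE = (1/2)*I*omega^2 = 0.5*19.76*43.63^2 = 18807.3398

18807.3398 J


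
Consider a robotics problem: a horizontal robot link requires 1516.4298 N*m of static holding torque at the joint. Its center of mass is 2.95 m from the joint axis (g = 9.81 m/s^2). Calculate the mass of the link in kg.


m = tau / (g*L) = 1516.4298 / (9.81 * 2.95) = 52.4000

52.4000 kg


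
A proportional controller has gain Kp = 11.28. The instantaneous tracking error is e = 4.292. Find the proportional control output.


u_P = Kp * e = 11.28 * 4.292 = 48.4138

48.4138


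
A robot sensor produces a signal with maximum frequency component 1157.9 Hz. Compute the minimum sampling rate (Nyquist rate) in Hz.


f_s,min = 2*f_max = 2*1157.9 = 2315.8000

2315.8000 Hz


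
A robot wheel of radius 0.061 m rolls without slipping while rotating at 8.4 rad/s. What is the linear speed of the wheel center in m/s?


v = omega * r = 8.4 * 0.061 = 0.5124

0.5124 m/s


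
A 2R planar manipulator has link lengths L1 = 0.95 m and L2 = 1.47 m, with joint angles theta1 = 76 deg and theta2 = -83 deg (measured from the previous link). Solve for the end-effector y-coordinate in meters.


y = L1*sin(th1) + L2*sin(th1+th2) = 0.95*sin(76 deg) + 1.47*sin(-7 deg) = 0.7426

0.7426 m


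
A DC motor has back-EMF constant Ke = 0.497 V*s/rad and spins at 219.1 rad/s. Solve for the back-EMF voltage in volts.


V_emf = Ke * omega = 0.497*219.1 = 108.8927

108.8927 V


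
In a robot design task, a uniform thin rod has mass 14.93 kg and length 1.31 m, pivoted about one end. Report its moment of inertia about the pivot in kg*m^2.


I = (1/3)*m*L^2 = (1/3)*14.93*1.31^2 = 8.5405

8.5405 kg*m^2


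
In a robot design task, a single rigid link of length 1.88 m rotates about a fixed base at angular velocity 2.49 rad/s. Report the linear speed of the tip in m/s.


v = L*omega = 1.88 * 2.49 = 4.6812

4.6812 m/s


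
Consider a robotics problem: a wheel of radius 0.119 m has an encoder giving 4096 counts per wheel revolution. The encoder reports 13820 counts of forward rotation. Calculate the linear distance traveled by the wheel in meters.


revs = 13820/4096 = 3.374023
d = revs * 2*pi*r = 3.374023 * 2*pi*0.119 = 2.5228

2.5228 m


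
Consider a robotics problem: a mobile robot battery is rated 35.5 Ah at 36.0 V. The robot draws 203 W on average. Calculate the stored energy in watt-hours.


E = capacity * V = 35.5*36.0 = 1278.0000

1278.0000 Wh


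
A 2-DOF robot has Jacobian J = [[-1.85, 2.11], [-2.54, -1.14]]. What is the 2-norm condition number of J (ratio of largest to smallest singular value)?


JJ^T eigenvalues: trace(JJ^T) = 15.6258, det(JJ^T) = det(J)^2 = 55.77699856
s_max^2 = (15.6258 + sqrt(21.05763140))/2 = 10.10732974
s_min^2 = (15.6258 - sqrt(21.05763140))/2 = 5.51847026
kappa = s_max/s_min = sqrt(10.10732974/5.51847026) = 1.3533

1.3533


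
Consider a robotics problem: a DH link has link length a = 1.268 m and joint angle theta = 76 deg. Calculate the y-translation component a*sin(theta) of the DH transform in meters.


a*sin(theta) = 1.268*sin(76 deg) = 1.2303

1.2303 m


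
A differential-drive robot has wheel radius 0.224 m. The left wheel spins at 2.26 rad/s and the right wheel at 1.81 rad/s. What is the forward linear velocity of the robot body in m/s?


v = r*(wR + wL)/2 = 0.224*(1.81 + 2.26)/2 = 0.4558

0.4558 m/s


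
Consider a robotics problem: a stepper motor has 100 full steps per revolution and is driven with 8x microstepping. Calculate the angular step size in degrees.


step = 360/(100*8) = 360/800 = 0.4500

0.4500 degrees


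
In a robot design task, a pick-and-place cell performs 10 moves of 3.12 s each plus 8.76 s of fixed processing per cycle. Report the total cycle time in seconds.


T = 10*3.12 + 8.76 = 39.9600

39.9600 s


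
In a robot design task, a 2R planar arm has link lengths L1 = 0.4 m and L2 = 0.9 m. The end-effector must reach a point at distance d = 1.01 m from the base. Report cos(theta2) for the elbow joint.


cos(th2) = (d^2 - L1^2 - L2^2)/(2*L1*L2) = (1.01^2 - 0.4^2 - 0.9^2)/(2*0.4*0.9) = 0.0696

0.0696


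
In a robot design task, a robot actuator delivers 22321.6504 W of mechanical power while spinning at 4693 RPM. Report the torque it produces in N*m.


omega = 4693 * 2*pi/60 = 491.449811 rad/s
tau = P / omega = 22321.6504 / 491.449811 = 45.4200

45.4200 N*m


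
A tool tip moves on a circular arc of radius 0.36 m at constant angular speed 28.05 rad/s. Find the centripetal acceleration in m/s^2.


a_c = omega^2 * r = 28.05^2 * 0.36 = 283.2489

283.2489 m/s^2


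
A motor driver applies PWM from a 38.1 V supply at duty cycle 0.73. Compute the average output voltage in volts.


V_avg = V_supply * D = 38.1*0.73 = 27.8130

27.8130 V


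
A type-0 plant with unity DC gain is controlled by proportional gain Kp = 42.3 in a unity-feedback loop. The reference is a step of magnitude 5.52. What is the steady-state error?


e_ss = R/(1 + Kp) = 5.52/(1 + 42.3) = 5.52/43.3000 = 0.1275

0.1275


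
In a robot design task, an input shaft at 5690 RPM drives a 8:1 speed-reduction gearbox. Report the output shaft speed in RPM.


omega_out = omega_in / N = 5690 / 8 = 711.2500

711.2500 RPM


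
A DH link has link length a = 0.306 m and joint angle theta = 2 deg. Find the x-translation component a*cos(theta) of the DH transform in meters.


a*cos(theta) = 0.306*cos(2 deg) = 0.3058

0.3058 m


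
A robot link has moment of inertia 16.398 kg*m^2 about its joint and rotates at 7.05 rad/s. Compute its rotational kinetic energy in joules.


KE = (1/2)*I*omega^2 = 0.5*16.398*7.05^2 = 407.5108

407.5108 J


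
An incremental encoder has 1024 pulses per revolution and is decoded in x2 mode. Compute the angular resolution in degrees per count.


resolution = 360 / (PPR * 2) = 360 / 2048 = 0.1758

0.1758 degrees


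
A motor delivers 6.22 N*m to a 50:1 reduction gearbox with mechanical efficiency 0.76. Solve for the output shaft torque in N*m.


tau_out = tau_in * N * eta = 6.22 * 50 * 0.76 = 236.3600

236.3600 N*m


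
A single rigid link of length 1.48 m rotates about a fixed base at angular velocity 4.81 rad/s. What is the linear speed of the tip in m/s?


v = L*omega = 1.48 * 4.81 = 7.1188

7.1188 m/s


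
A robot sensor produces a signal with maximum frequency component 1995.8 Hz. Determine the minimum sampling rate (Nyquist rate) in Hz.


f_s,min = 2*f_max = 2*1995.8 = 3991.6000

3991.6000 Hz


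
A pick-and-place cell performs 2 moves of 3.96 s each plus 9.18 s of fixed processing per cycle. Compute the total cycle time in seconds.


T = 2*3.96 + 9.18 = 17.1000

17.1000 s


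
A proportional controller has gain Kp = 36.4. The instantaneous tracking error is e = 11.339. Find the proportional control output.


u_P = Kp * e = 36.4 * 11.339 = 412.7396

412.7396


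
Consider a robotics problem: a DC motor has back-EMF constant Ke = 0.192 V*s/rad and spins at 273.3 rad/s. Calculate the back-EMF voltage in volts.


V_emf = Ke * omega = 0.192*273.3 = 52.4736

52.4736 V


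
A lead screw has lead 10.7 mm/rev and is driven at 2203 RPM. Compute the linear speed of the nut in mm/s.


v = lead * (RPM/60) = 10.7*2203/60 = 392.8683

392.8683 mm/s


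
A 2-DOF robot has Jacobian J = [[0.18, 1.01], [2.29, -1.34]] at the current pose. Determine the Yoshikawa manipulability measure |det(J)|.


det(J) = 0.18*-1.34 - (1.01)*(2.29) = -2.5541
|det(J)| = 2.5541

2.5541


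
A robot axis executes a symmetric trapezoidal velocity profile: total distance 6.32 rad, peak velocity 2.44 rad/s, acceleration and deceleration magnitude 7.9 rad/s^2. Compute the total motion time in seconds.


t_acc = v/a = 2.44/7.9 = 0.308861 s
d_acc = v^2/(2a) = 0.376810 rad (each ramp)
d_cruise = 6.32 - 2*0.376810 = 5.566380 rad
t_cruise = 5.566380/2.44 = 2.281303 s
t_total = 2*0.308861 + 2.281303 = 2.8990

2.8990 s


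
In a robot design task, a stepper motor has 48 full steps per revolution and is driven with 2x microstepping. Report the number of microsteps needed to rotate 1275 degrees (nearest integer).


step_size = 360/(48*2) = 360/96 = 3.750000 deg
n = 1275/(360/96) = 1275*96/360 = 340

340 steps


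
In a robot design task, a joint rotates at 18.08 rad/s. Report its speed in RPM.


RPM = 18.08 * 60/(2*pi) = 172.6513

172.6513 RPM


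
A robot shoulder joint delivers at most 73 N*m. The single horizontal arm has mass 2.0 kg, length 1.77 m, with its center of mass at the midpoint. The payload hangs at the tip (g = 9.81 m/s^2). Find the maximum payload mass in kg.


tau_arm = m_arm*g*(L/2) = 2.0*9.81*1.77/2 = 17.3637 N*m
tau_payload = tau_max - tau_arm = 73 - 17.3637 = 55.6363
m_payload = tau_payload / (g*L) = 55.6363 / (9.81*1.77) = 3.2042

3.2042 kg


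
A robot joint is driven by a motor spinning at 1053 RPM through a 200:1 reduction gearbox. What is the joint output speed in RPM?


omega_joint = omega_motor / N = 1053 / 200 = 5.2650

5.2650 RPM


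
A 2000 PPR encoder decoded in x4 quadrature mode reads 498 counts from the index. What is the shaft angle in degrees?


angle = counts * 360 / (PPR*4) = 498 * 360 / 8000 = 22.4100

22.4100 degrees


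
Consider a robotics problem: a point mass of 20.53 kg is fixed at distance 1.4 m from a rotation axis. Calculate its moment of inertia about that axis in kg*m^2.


I = m*r^2 = 20.53*1.4^2 = 40.2388

40.2388 kg*m^2


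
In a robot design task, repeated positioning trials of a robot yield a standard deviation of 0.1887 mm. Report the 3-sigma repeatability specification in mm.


repeatability = 3*sigma = 3*0.1887 = 0.5661

0.5661 mm


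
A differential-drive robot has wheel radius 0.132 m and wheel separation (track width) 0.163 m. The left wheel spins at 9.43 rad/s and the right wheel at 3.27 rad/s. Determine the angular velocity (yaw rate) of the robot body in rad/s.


omega = r*(wR - wL)/L = 0.132*(3.27 - (9.43))/0.163 = -4.9885

-4.9885 rad/s


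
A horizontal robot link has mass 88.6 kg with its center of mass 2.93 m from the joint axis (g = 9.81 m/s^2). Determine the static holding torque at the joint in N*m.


tau = m*g*L = 88.6 * 9.81 * 2.93 = 2546.6564

2546.6564 N*m


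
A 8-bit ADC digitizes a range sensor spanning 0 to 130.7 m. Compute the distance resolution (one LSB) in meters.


res = range / 2^n = 130.7/2^8 = 130.7/256 = 0.5105

0.5105 m


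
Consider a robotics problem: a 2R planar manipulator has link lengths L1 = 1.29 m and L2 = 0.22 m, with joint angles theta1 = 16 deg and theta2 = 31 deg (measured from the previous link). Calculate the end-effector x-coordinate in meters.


x = L1*cos(th1) + L2*cos(th1+th2) = 1.29*cos(16 deg) + 0.22*cos(47 deg) = 1.3901

1.3901 m


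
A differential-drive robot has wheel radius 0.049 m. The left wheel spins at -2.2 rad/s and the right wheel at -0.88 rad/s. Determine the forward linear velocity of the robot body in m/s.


v = r*(wR + wL)/2 = 0.049*(-0.88 + -2.2)/2 = -0.0755

-0.0755 m/s


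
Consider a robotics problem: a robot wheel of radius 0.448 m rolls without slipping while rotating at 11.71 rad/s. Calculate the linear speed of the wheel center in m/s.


v = omega * r = 11.71 * 0.448 = 5.2461

5.2461 m/s


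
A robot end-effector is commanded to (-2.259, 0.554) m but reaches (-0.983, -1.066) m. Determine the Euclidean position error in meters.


dx = -0.983 - (-2.259) = 1.2760, dy = -1.066 - (0.554) = -1.6200
err = sqrt(1.628176 + 2.624400) = 2.0622

2.0622 m
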